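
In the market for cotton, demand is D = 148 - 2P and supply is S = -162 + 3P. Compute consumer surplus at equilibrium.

Consumer surplus = 144

Equilibrium: 148 - 2P = -162 + 3P gives P* = 62, Q* = 24.
Demand choke price (D = 0): P = 74.
CS = ½(74 − 62)(24) = 144.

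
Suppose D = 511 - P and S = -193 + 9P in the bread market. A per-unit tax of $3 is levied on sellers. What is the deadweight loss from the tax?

Deadweight loss = 4.05

Pre-tax equilibrium: P* = 70.4, Q* = 440.6.
Tax on sellers shifts supply to S = -193 + 9(P − 3) = -220 + 9P.
511 - P = -220 + 9P gives buyer price Pb = 73.1; sellers receive Ps = 73.1 − 3 = 70.1.
New quantity: Q = 511 − 1(73.1) = 437.9.
DWL = ½ × 3 × (440.6 − 437.9) = 4.05.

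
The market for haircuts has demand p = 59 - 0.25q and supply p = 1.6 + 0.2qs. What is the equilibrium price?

Set the two price expressions equal: 59 - 0.25q = 1.6 + 0.2q.
57.4 = 0.45q, so q* = 1148/9.
p* = 59 − (0.25)(1148/9) = 244/9.

p* = 244/9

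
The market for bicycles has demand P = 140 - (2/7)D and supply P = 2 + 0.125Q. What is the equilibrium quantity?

Set the two price expressions equal: 140 - (2/7)Q = 2 + 0.125Q.
138 = (23/56)Q, so Q* = 336.
P* = 140 − (2/7)(336) = 44.

Q* = 336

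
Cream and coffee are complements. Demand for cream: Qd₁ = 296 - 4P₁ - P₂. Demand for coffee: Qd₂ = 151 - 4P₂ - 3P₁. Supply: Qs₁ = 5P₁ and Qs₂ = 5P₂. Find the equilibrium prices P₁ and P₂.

P₁ = 2513/78, P₂ = 157/26

Market 1: 296 - 4P₁ - P₂ = 5P₁ → 9P₁ + P₂ = 296.
Market 2: 9P₂ + 3P₁ = 151.
Eliminating P₂: 9×(1) − 1×(2) gives 78P₁ = 2513, so P₁ = 2513/78.
Back-substitute into (2): P₂ = (151 − 3×2513/78) / 9 = 157/26.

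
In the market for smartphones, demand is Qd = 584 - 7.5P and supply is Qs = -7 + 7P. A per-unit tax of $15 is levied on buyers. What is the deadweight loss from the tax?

Pre-tax equilibrium: P* = 1182/29, Q* = 8071/29.
Tax on buyers shifts demand to Qd = 584 − 7.5(P + 15) = 471.5 - 7.5P.
471.5 - 7.5P = -7 + 7P gives seller price Ps = 33; buyers pay Pb = 33 + 15 = 48.
New quantity: Q = 584 − 7.5(48) = 224.
DWL = ½ × 15 × (8071/29 − 224) = 23625/58.

Deadweight loss = 23625/58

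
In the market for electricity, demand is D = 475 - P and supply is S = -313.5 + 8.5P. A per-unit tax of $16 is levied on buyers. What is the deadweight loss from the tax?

Deadweight loss = 2176/19

Pre-tax equilibrium: P* = 83, Q* = 392.
Tax on buyers shifts demand to D = 475 − 1(P + 16) = 459 - P.
459 - P = -313.5 + 8.5P gives seller price Ps = 1545/19; buyers pay Pb = 1545/19 + 16 = 1849/19.
New quantity: Q = 475 − 1(1849/19) = 7176/19.
DWL = ½ × 16 × (392 − 7176/19) = 2176/19.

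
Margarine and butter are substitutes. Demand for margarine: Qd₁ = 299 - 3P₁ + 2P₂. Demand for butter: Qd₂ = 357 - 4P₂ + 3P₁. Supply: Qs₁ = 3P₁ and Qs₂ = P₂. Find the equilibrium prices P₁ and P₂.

P₁ = 2209/24, P₂ = 126.625

Market 1: 299 - 3P₁ + 2P₂ = 3P₁ → 6P₁ - 2P₂ = 299.
Market 2: 5P₂ - 3P₁ = 357.
Eliminating P₂: 5×(1) + 2×(2) gives 24P₁ = 2209, so P₁ = 2209/24.
Back-substitute into (2): P₂ = (357 + 3×2209/24) / 5 = 126.625.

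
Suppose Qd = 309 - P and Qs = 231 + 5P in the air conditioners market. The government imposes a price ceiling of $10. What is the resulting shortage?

Equilibrium price would be P* = 13, so the ceiling at 10 binds.
At P = 10: Qd = 309 − 1(10) = 299, Qs = 231 + 5(10) = 281.
Shortage = 299 − 281 = 18.

Shortage = 18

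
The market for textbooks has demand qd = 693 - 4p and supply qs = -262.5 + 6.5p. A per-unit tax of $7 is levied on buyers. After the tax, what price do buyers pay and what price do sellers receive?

Buyers pay 286/3, sellers receive 265/3

Pre-tax equilibrium: p* = 91, q* = 329.
Tax on buyers shifts demand to qd = 693 − 4(p + 7) = 665 - 4p.
665 - 4p = -262.5 + 6.5p gives seller price ps = 265/3; buyers pay pb = 265/3 + 7 = 286/3.
New quantity: q = 693 − 4(286/3) = 935/3.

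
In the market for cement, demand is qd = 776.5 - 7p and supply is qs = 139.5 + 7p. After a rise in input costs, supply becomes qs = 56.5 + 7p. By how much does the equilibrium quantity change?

Δq = -41.5

Original equilibrium: p* = 45.5, q* = 458.
New equilibrium: 776.5 - 7p = 56.5 + 7p, so 720 = 14p and p' = 360/7; q' = 776.5 − 7(360/7) = 416.5.
Change in quantity: 416.5 − 458 = -41.5.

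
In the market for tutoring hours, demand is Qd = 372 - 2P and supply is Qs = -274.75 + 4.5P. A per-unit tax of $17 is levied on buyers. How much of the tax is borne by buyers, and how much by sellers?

Pre-tax equilibrium: P* = 99.5, Q* = 173.
Tax on buyers shifts demand to Qd = 372 − 2(P + 17) = 338 - 2P.
338 - 2P = -274.75 + 4.5P gives seller price Ps = 2451/26; buyers pay Pb = 2451/26 + 17 = 2893/26.
New quantity: Q = 372 − 2(2893/26) = 1943/13.
Buyer burden = 2893/26 − 99.5 = 153/13; seller burden = 99.5 − 2451/26 = 68/13.

Buyers bear 153/13, sellers bear 68/13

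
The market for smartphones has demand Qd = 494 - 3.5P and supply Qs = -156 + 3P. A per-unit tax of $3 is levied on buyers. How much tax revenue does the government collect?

Pre-tax equilibrium: P* = 100, Q* = 144.
Tax on buyers shifts demand to Qd = 494 − 3.5(P + 3) = 483.5 - 3.5P.
483.5 - 3.5P = -156 + 3P gives seller price Ps = 1279/13; buyers pay Pb = 1279/13 + 3 = 1318/13.
New quantity: Q = 494 − 3.5(1318/13) = 1809/13.
Revenue = 3 × 1809/13 = 5427/13.

Tax revenue = 5427/13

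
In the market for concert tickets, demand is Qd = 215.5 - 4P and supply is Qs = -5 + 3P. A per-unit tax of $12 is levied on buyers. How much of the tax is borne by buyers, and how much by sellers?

Buyers bear 36/7, sellers bear 48/7

Pre-tax equilibrium: P* = 31.5, Q* = 89.5.
Tax on buyers shifts demand to Qd = 215.5 − 4(P + 12) = 167.5 - 4P.
167.5 - 4P = -5 + 3P gives seller price Ps = 345/14; buyers pay Pb = 345/14 + 12 = 513/14.
New quantity: Q = 215.5 − 4(513/14) = 965/14.
Buyer burden = 513/14 − 31.5 = 36/7; seller burden = 31.5 − 345/14 = 48/7.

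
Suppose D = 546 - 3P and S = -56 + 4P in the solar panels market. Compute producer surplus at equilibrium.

Equilibrium: 546 - 3P = -56 + 4P gives P* = 86, Q* = 288.
Supply starts at P = 14 (where S = 0).
PS = ½(86 − 14)(288) = 10368.

Producer surplus = 10368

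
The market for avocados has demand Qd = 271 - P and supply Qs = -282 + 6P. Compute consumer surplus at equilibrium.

Equilibrium: 271 - P = -282 + 6P gives P* = 79, Q* = 192.
Demand choke price (Qd = 0): P = 271.
CS = ½(271 − 79)(192) = 18432.

Consumer surplus = 18432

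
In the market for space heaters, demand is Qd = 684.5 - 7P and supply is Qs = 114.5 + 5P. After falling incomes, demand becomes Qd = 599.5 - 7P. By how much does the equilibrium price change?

ΔP = -85/12

Original equilibrium: P* = 47.5, Q* = 352.
New equilibrium: 599.5 - 7P = 114.5 + 5P, so 485 = 12P and P' = 485/12; Q' = 599.5 − 7(485/12) = 3799/12.
Change in price: 485/12 − 47.5 = -85/12.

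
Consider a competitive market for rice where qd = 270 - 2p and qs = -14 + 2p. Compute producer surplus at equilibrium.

Producer surplus = 4096

Equilibrium: 270 - 2p = -14 + 2p gives p* = 71, q* = 128.
Supply starts at p = 7 (where qs = 0).
PS = ½(71 − 7)(128) = 4096.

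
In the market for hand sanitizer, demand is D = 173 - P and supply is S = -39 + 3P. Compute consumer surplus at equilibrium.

Consumer surplus = 7200

Equilibrium: 173 - P = -39 + 3P gives P* = 53, Q* = 120.
Demand choke price (D = 0): P = 173.
CS = ½(173 − 53)(120) = 7200.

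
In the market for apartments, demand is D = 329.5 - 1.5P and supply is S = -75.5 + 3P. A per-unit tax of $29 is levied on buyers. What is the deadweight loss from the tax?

Deadweight loss = 420.5

Pre-tax equilibrium: P* = 90, Q* = 194.5.
Tax on buyers shifts demand to D = 329.5 − 1.5(P + 29) = 286 - 1.5P.
286 - 1.5P = -75.5 + 3P gives seller price Ps = 241/3; buyers pay Pb = 241/3 + 29 = 328/3.
New quantity: Q = 329.5 − 1.5(328/3) = 165.5.
DWL = ½ × 29 × (194.5 − 165.5) = 420.5.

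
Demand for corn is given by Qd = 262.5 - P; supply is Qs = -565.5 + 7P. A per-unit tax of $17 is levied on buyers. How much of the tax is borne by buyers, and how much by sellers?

Buyers bear $14.875, sellers bear $2.125

Pre-tax equilibrium: P* = 103.5, Q* = 159.
Tax on buyers shifts demand to Qd = 262.5 − 1(P + 17) = 245.5 - P.
245.5 - P = -565.5 + 7P gives seller price Ps = 101.375; buyers pay Pb = 101.375 + 17 = 118.375.
New quantity: Q = 262.5 − 1(118.375) = 144.125.
Buyer burden = 118.375 − 103.5 = 14.875; seller burden = 103.5 − 101.375 = 2.125.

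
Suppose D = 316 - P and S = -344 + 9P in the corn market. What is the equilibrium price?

P* = 66

Set D = S: 316 - P = -344 + 9P.
660 = 10P, so P* = 66.
Q* = 316 − 1(66) = 250.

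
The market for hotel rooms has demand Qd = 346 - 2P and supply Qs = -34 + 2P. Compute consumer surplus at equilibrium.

Equilibrium: 346 - 2P = -34 + 2P gives P* = 95, Q* = 156.
Demand choke price (Qd = 0): P = 173.
CS = ½(173 − 95)(156) = 6084.

Consumer surplus = 6084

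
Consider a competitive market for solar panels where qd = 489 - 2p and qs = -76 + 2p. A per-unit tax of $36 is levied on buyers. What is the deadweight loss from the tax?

Deadweight loss = 648

Pre-tax equilibrium: p* = 141.25, q* = 206.5.
Tax on buyers shifts demand to qd = 489 − 2(p + 36) = 417 - 2p.
417 - 2p = -76 + 2p gives seller price ps = 123.25; buyers pay pb = 123.25 + 36 = 159.25.
New quantity: q = 489 − 2(159.25) = 170.5.
DWL = ½ × 36 × (206.5 − 170.5) = 648.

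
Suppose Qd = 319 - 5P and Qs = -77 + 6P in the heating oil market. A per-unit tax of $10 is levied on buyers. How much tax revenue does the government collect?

Tax revenue = 12290/11

Pre-tax equilibrium: P* = 36, Q* = 139.
Tax on buyers shifts demand to Qd = 319 − 5(P + 10) = 269 - 5P.
269 - 5P = -77 + 6P gives seller price Ps = 346/11; buyers pay Pb = 346/11 + 10 = 456/11.
New quantity: Q = 319 − 5(456/11) = 1229/11.
Revenue = 10 × 1229/11 = 12290/11.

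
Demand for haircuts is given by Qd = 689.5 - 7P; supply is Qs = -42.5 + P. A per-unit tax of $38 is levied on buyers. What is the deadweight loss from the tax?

Deadweight loss = 631.75

Pre-tax equilibrium: P* = 91.5, Q* = 49.
Tax on buyers shifts demand to Qd = 689.5 − 7(P + 38) = 423.5 - 7P.
423.5 - 7P = -42.5 + P gives seller price Ps = 58.25; buyers pay Pb = 58.25 + 38 = 96.25.
New quantity: Q = 689.5 − 7(96.25) = 15.75.
DWL = ½ × 38 × (49 − 15.75) = 631.75.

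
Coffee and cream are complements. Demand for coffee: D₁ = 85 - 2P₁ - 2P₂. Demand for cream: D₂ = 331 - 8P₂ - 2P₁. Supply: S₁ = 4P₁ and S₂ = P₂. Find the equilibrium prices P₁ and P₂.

P₁ = 2.06, P₂ = 36.32

Market 1: 85 - 2P₁ - 2P₂ = 4P₁ → 6P₁ + 2P₂ = 85.
Market 2: 9P₂ + 2P₁ = 331.
Eliminating P₂: 9×(1) − 2×(2) gives 50P₁ = 103, so P₁ = 2.06.
Back-substitute into (2): P₂ = (331 − 2×2.06) / 9 = 36.32.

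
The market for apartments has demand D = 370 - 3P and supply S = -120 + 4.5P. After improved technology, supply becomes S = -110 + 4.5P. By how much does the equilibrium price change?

ΔP = -4/3

Original equilibrium: P* = 196/3, Q* = 174.
New equilibrium: 370 - 3P = -110 + 4.5P, so 480 = 7.5P and P' = 64; Q' = 370 − 3(64) = 178.
Change in price: 64 − 196/3 = -4/3.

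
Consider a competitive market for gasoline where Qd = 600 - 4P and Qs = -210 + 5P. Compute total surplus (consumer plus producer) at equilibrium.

Equilibrium: 600 - 4P = -210 + 5P gives P* = 90, Q* = 240.
Demand choke price: P = 150; supply starts at P = 42.
CS = ½(150 − 90)(240) = 7200; PS = ½(90 − 42)(240) = 5760.

Total surplus = 12960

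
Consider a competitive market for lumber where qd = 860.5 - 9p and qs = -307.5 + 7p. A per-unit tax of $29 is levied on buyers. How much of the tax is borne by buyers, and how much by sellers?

Pre-tax equilibrium: p* = 73, q* = 203.5.
Tax on buyers shifts demand to qd = 860.5 − 9(p + 29) = 599.5 - 9p.
599.5 - 9p = -307.5 + 7p gives seller price ps = 56.6875; buyers pay pb = 56.6875 + 29 = 85.6875.
New quantity: q = 860.5 − 9(85.6875) = 89.3125.
Buyer burden = 85.6875 − 73 = 12.6875; seller burden = 73 − 56.6875 = 16.3125.

Buyers bear $12.6875, sellers bear $16.3125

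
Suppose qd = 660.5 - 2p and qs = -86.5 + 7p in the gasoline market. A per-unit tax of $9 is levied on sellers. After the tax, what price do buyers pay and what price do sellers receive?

Pre-tax equilibrium: p* = 83, q* = 494.5.
Tax on sellers shifts supply to qs = -86.5 + 7(p − 9) = -149.5 + 7p.
660.5 - 2p = -149.5 + 7p gives buyer price pb = 90; sellers receive ps = 90 − 9 = 81.
New quantity: q = 660.5 − 2(90) = 480.5.

Buyers pay $90, sellers receive $81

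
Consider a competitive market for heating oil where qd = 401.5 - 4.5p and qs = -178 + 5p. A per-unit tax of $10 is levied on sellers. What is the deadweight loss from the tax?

Pre-tax equilibrium: p* = 61, q* = 127.
Tax on sellers shifts supply to qs = -178 + 5(p − 10) = -228 + 5p.
401.5 - 4.5p = -228 + 5p gives buyer price pb = 1259/19; sellers receive ps = 1259/19 − 10 = 1069/19.
New quantity: q = 401.5 − 4.5(1259/19) = 1963/19.
DWL = ½ × 10 × (127 − 1963/19) = 2250/19.

Deadweight loss = 2250/19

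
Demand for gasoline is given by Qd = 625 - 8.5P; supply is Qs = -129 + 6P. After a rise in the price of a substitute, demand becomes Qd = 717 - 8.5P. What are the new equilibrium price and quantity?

Original equilibrium: P* = 52, Q* = 183.
New equilibrium: 717 - 8.5P = -129 + 6P, so 846 = 14.5P and P' = 1692/29; Q' = 717 − 8.5(1692/29) = 6411/29.

P' = 1692/29, Q' = 6411/29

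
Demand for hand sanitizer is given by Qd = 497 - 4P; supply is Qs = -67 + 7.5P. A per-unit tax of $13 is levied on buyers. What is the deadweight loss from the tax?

Pre-tax equilibrium: P* = 1128/23, Q* = 6919/23.
Tax on buyers shifts demand to Qd = 497 − 4(P + 13) = 445 - 4P.
445 - 4P = -67 + 7.5P gives seller price Ps = 1024/23; buyers pay Pb = 1024/23 + 13 = 1323/23.
New quantity: Q = 497 − 4(1323/23) = 6139/23.
DWL = ½ × 13 × (6919/23 − 6139/23) = 5070/23.

Deadweight loss = 5070/23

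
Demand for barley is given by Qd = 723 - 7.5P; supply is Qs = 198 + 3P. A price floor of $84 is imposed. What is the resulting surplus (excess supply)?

Surplus = 357

Equilibrium price would be P* = 50, so the floor at 84 binds.
At P = 84: Qd = 93, Qs = 450.
Surplus = 450 − 93 = 357.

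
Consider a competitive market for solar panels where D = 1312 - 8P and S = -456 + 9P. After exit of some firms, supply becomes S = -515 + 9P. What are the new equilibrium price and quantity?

P' = 1827/17, Q' = 7688/17

Original equilibrium: P* = 104, Q* = 480.
New equilibrium: 1312 - 8P = -515 + 9P, so 1827 = 17P and P' = 1827/17; Q' = 1312 − 8(1827/17) = 7688/17.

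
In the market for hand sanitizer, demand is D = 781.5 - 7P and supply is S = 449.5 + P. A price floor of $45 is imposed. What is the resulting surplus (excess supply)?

Surplus = 28

Equilibrium price would be P* = 41.5, so the floor at 45 binds.
At P = 45: D = 466.5, S = 494.5.
Surplus = 494.5 − 466.5 = 28.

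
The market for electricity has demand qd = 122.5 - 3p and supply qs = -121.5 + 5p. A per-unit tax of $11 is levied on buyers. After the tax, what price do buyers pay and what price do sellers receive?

Buyers pay $37.375, sellers receive $26.375

Pre-tax equilibrium: p* = 30.5, q* = 31.
Tax on buyers shifts demand to qd = 122.5 − 3(p + 11) = 89.5 - 3p.
89.5 - 3p = -121.5 + 5p gives seller price ps = 26.375; buyers pay pb = 26.375 + 11 = 37.375.
New quantity: q = 122.5 − 3(37.375) = 10.375.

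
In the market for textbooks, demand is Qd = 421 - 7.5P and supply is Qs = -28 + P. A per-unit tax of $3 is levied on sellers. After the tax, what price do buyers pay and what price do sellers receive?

Pre-tax equilibrium: P* = 898/17, Q* = 422/17.
Tax on sellers shifts supply to Qs = -28 + 1(P − 3) = -31 + P.
421 - 7.5P = -31 + P gives buyer price Pb = 904/17; sellers receive Ps = 904/17 − 3 = 853/17.
New quantity: Q = 421 − 7.5(904/17) = 377/17.

Buyers pay 904/17, sellers receive 853/17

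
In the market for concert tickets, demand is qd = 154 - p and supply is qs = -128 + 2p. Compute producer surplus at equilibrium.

Equilibrium: 154 - p = -128 + 2p gives p* = 94, q* = 60.
Supply starts at p = 64 (where qs = 0).
PS = ½(94 − 64)(60) = 900.

Producer surplus = 900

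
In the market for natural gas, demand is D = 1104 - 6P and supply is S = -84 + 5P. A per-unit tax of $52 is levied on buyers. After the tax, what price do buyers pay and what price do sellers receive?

Buyers pay 1448/11, sellers receive 876/11

Pre-tax equilibrium: P* = 108, Q* = 456.
Tax on buyers shifts demand to D = 1104 − 6(P + 52) = 792 - 6P.
792 - 6P = -84 + 5P gives seller price Ps = 876/11; buyers pay Pb = 876/11 + 52 = 1448/11.
New quantity: Q = 1104 − 6(1448/11) = 3456/11.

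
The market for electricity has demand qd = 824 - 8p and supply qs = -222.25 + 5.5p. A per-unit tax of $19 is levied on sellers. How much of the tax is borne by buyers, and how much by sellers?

Buyers bear 209/27, sellers bear 304/27

Pre-tax equilibrium: p* = 77.5, q* = 204.
Tax on sellers shifts supply to qs = -222.25 + 5.5(p − 19) = -326.75 + 5.5p.
824 - 8p = -326.75 + 5.5p gives buyer price pb = 4603/54; sellers receive ps = 4603/54 − 19 = 3577/54.
New quantity: q = 824 − 8(4603/54) = 3836/27.
Buyer burden = 4603/54 − 77.5 = 209/27; seller burden = 77.5 − 3577/54 = 304/27.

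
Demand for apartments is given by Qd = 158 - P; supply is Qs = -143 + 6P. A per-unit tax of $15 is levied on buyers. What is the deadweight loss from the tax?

Deadweight loss = 675/7

Pre-tax equilibrium: P* = 43, Q* = 115.
Tax on buyers shifts demand to Qd = 158 − 1(P + 15) = 143 - P.
143 - P = -143 + 6P gives seller price Ps = 286/7; buyers pay Pb = 286/7 + 15 = 391/7.
New quantity: Q = 158 − 1(391/7) = 715/7.
DWL = ½ × 15 × (115 − 715/7) = 675/7.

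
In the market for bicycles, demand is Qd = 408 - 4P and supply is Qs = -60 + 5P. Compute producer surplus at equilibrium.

Producer surplus = 4000

Equilibrium: 408 - 4P = -60 + 5P gives P* = 52, Q* = 200.
Supply starts at P = 12 (where Qs = 0).
PS = ½(52 − 12)(200) = 4000.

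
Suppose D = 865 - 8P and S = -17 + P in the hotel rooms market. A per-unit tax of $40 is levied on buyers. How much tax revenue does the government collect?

Pre-tax equilibrium: P* = 98, Q* = 81.
Tax on buyers shifts demand to D = 865 − 8(P + 40) = 545 - 8P.
545 - 8P = -17 + P gives seller price Ps = 562/9; buyers pay Pb = 562/9 + 40 = 922/9.
New quantity: Q = 865 − 8(922/9) = 409/9.
Revenue = 40 × 409/9 = 16360/9.

Tax revenue = 16360/9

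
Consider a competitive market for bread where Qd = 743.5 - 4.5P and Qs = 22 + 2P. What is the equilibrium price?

Set Qd = Qs: 743.5 - 4.5P = 22 + 2P.
721.5 = 6.5P, so P* = 111.
Q* = 743.5 − 4.5(111) = 244.

P* = 111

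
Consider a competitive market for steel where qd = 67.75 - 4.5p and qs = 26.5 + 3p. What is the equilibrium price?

Set qd = qs: 67.75 - 4.5p = 26.5 + 3p.
41.25 = 7.5p, so p* = 5.5.
q* = 67.75 − 4.5(5.5) = 43.

p* = 5.5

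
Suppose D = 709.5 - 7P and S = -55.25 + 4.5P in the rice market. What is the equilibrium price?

P* = 66.5

Set D = S: 709.5 - 7P = -55.25 + 4.5P.
764.75 = 11.5P, so P* = 66.5.
Q* = 709.5 − 7(66.5) = 244.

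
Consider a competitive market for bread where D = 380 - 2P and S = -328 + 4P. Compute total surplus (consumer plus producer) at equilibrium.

Total surplus = 7776

Equilibrium: 380 - 2P = -328 + 4P gives P* = 118, Q* = 144.
Demand choke price: P = 190; supply starts at P = 82.
CS = ½(190 − 118)(144) = 5184; PS = ½(118 − 82)(144) = 2592.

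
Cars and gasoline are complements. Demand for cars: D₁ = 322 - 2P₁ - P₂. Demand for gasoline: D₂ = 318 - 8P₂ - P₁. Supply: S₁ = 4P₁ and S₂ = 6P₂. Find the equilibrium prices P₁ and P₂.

Market 1: 322 - 2P₁ - P₂ = 4P₁ → 6P₁ + P₂ = 322.
Market 2: 14P₂ + P₁ = 318.
Eliminating P₂: 14×(1) − 1×(2) gives 83P₁ = 4190, so P₁ = 4190/83.
Back-substitute into (2): P₂ = (318 − 1×4190/83) / 14 = 1586/83.

P₁ = 4190/83, P₂ = 1586/83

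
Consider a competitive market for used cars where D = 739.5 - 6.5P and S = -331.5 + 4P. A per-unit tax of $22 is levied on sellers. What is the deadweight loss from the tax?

Pre-tax equilibrium: P* = 102, Q* = 76.5.
Tax on sellers shifts supply to S = -331.5 + 4(P − 22) = -419.5 + 4P.
739.5 - 6.5P = -419.5 + 4P gives buyer price Pb = 2318/21; sellers receive Ps = 2318/21 − 22 = 1856/21.
New quantity: Q = 739.5 − 6.5(2318/21) = 925/42.
DWL = ½ × 22 × (76.5 − 925/42) = 12584/21.

Deadweight loss = 12584/21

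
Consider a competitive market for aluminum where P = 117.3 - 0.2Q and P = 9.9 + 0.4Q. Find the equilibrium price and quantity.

P* = 81.5, Q* = 179

Set the two price expressions equal: 117.3 - 0.2Q = 9.9 + 0.4Q.
107.4 = 0.6Q, so Q* = 179.
P* = 117.3 − (0.2)(179) = 81.5.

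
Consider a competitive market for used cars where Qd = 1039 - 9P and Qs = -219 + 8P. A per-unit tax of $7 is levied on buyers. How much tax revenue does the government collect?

Pre-tax equilibrium: P* = 74, Q* = 373.
Tax on buyers shifts demand to Qd = 1039 − 9(P + 7) = 976 - 9P.
976 - 9P = -219 + 8P gives seller price Ps = 1195/17; buyers pay Pb = 1195/17 + 7 = 1314/17.
New quantity: Q = 1039 − 9(1314/17) = 5837/17.
Revenue = 7 × 5837/17 = 40859/17.

Tax revenue = 40859/17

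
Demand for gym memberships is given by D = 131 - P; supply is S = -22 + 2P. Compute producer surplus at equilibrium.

Equilibrium: 131 - P = -22 + 2P gives P* = 51, Q* = 80.
Supply starts at P = 11 (where S = 0).
PS = ½(51 − 11)(80) = 1600.

Producer surplus = 1600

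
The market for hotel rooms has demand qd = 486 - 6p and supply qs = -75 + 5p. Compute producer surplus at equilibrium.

Producer surplus = 3240

Equilibrium: 486 - 6p = -75 + 5p gives p* = 51, q* = 180.
Supply starts at p = 15 (where qs = 0).
PS = ½(51 − 15)(180) = 3240.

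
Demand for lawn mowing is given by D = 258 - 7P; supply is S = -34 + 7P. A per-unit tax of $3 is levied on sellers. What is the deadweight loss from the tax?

Deadweight loss = 15.75

Pre-tax equilibrium: P* = 146/7, Q* = 112.
Tax on sellers shifts supply to S = -34 + 7(P − 3) = -55 + 7P.
258 - 7P = -55 + 7P gives buyer price Pb = 313/14; sellers receive Ps = 313/14 − 3 = 271/14.
New quantity: Q = 258 − 7(313/14) = 101.5.
DWL = ½ × 3 × (112 − 101.5) = 15.75.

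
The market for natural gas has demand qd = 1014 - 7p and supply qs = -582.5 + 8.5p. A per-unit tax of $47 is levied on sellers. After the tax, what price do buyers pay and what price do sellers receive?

Buyers pay 3992/31, sellers receive 2535/31

Pre-tax equilibrium: p* = 103, q* = 293.
Tax on sellers shifts supply to qs = -582.5 + 8.5(p − 47) = -982 + 8.5p.
1014 - 7p = -982 + 8.5p gives buyer price pb = 3992/31; sellers receive ps = 3992/31 − 47 = 2535/31.
New quantity: q = 1014 − 7(3992/31) = 3490/31.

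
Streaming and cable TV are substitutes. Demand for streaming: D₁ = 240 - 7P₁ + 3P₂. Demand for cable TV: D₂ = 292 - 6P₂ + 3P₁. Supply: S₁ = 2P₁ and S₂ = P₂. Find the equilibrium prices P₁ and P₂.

P₁ = 142/3, P₂ = 62

Market 1: 240 - 7P₁ + 3P₂ = 2P₁ → 9P₁ - 3P₂ = 240.
Market 2: 7P₂ - 3P₁ = 292.
Eliminating P₂: 7×(1) + 3×(2) gives 54P₁ = 2556, so P₁ = 142/3.
Back-substitute into (2): P₂ = (292 + 3×142/3) / 7 = 62.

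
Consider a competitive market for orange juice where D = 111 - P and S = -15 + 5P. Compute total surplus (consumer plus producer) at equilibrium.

Total surplus = 4860

Equilibrium: 111 - P = -15 + 5P gives P* = 21, Q* = 90.
Demand choke price: P = 111; supply starts at P = 3.
CS = ½(111 − 21)(90) = 4050; PS = ½(21 − 3)(90) = 810.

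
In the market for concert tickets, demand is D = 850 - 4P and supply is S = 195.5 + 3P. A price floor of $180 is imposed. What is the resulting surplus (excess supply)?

Surplus = 605.5

Equilibrium price would be P* = 93.5, so the floor at 180 binds.
At P = 180: D = 130, S = 735.5.
Surplus = 735.5 − 130 = 605.5.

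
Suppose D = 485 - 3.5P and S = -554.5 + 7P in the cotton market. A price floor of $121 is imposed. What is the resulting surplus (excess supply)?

Surplus = 231

Equilibrium price would be P* = 99, so the floor at 121 binds.
At P = 121: D = 61.5, S = 292.5.
Surplus = 292.5 − 61.5 = 231.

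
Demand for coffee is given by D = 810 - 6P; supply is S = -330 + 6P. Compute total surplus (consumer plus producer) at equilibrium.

Total surplus = 9600

Equilibrium: 810 - 6P = -330 + 6P gives P* = 95, Q* = 240.
Demand choke price: P = 135; supply starts at P = 55.
CS = ½(135 − 95)(240) = 4800; PS = ½(95 − 55)(240) = 4800.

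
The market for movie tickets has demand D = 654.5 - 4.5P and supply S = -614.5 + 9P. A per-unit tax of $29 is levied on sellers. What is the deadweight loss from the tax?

Deadweight loss = 1261.5

Pre-tax equilibrium: P* = 94, Q* = 231.5.
Tax on sellers shifts supply to S = -614.5 + 9(P − 29) = -875.5 + 9P.
654.5 - 4.5P = -875.5 + 9P gives buyer price Pb = 340/3; sellers receive Ps = 340/3 − 29 = 253/3.
New quantity: Q = 654.5 − 4.5(340/3) = 144.5.
DWL = ½ × 29 × (231.5 − 144.5) = 1261.5.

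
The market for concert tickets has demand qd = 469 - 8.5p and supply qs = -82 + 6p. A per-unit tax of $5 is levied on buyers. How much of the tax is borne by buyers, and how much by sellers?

Pre-tax equilibrium: p* = 38, q* = 146.
Tax on buyers shifts demand to qd = 469 − 8.5(p + 5) = 426.5 - 8.5p.
426.5 - 8.5p = -82 + 6p gives seller price ps = 1017/29; buyers pay pb = 1017/29 + 5 = 1162/29.
New quantity: q = 469 − 8.5(1162/29) = 3724/29.
Buyer burden = 1162/29 − 38 = 60/29; seller burden = 38 − 1017/29 = 85/29.

Buyers bear 60/29, sellers bear 85/29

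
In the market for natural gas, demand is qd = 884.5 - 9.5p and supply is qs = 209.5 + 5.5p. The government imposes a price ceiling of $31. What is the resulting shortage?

Shortage = 210

Equilibrium price would be p* = 45, so the ceiling at 31 binds.
At p = 31: qd = 884.5 − 9.5(31) = 590, qs = 209.5 + 5.5(31) = 380.
Shortage = 590 − 380 = 210.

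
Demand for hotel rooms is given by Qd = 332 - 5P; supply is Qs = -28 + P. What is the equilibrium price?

Set Qd = Qs: 332 - 5P = -28 + P.
360 = 6P, so P* = 60.
Q* = 332 − 5(60) = 32.

P* = 60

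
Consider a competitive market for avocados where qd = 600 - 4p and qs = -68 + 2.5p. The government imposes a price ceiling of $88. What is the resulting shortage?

Shortage = 96

Equilibrium price would be p* = 1336/13, so the ceiling at 88 binds.
At p = 88: qd = 600 − 4(88) = 248, qs = -68 + 2.5(88) = 152.
Shortage = 248 − 152 = 96.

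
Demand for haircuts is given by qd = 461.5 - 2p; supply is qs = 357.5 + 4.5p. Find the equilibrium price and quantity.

Set qd = qs: 461.5 - 2p = 357.5 + 4.5p.
104 = 6.5p, so p* = 16.
q* = 461.5 − 2(16) = 429.5.

p* = 16, q* = 429.5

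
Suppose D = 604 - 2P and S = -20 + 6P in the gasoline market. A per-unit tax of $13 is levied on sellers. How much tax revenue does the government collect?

Tax revenue = 5570.5

Pre-tax equilibrium: P* = 78, Q* = 448.
Tax on sellers shifts supply to S = -20 + 6(P − 13) = -98 + 6P.
604 - 2P = -98 + 6P gives buyer price Pb = 87.75; sellers receive Ps = 87.75 − 13 = 74.75.
New quantity: Q = 604 − 2(87.75) = 428.5.
Revenue = 13 × 428.5 = 5570.5.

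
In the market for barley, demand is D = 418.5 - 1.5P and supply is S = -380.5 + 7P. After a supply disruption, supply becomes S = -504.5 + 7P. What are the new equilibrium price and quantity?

P' = 1846/17, Q' = 8691/34

Original equilibrium: P* = 94, Q* = 277.5.
New equilibrium: 418.5 - 1.5P = -504.5 + 7P, so 923 = 8.5P and P' = 1846/17; Q' = 418.5 − 1.5(1846/17) = 8691/34.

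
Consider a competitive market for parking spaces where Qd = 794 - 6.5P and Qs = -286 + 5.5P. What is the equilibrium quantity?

Q* = 209

Set Qd = Qs: 794 - 6.5P = -286 + 5.5P.
1080 = 12P, so P* = 90.
Q* = 794 − 6.5(90) = 209.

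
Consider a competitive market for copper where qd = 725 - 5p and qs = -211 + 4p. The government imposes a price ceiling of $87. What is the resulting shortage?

Shortage = 153

Equilibrium price would be p* = 104, so the ceiling at 87 binds.
At p = 87: qd = 725 − 5(87) = 290, qs = -211 + 4(87) = 137.
Shortage = 290 − 137 = 153.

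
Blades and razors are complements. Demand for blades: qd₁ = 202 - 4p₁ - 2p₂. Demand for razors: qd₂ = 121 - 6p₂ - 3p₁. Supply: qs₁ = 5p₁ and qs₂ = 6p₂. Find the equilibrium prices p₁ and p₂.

p₁ = 1091/51, p₂ = 161/34

Market 1: 202 - 4p₁ - 2p₂ = 5p₁ → 9p₁ + 2p₂ = 202.
Market 2: 12p₂ + 3p₁ = 121.
Eliminating p₂: 12×(1) − 2×(2) gives 102p₁ = 2182, so p₁ = 1091/51.
Back-substitute into (2): p₂ = (121 − 3×1091/51) / 12 = 161/34.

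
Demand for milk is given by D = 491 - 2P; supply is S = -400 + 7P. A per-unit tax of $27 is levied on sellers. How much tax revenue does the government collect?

Pre-tax equilibrium: P* = 99, Q* = 293.
Tax on sellers shifts supply to S = -400 + 7(P − 27) = -589 + 7P.
491 - 2P = -589 + 7P gives buyer price Pb = 120; sellers receive Ps = 120 − 27 = 93.
New quantity: Q = 491 − 2(120) = 251.
Revenue = 27 × 251 = 6777.

Tax revenue = 6777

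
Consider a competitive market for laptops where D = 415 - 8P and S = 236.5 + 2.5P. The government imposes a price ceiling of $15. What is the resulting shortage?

Equilibrium price would be P* = 17, so the ceiling at 15 binds.
At P = 15: D = 415 − 8(15) = 295, S = 236.5 + 2.5(15) = 274.
Shortage = 295 − 274 = 21.

Shortage = 21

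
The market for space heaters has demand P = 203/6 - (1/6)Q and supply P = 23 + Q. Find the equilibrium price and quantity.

P* = 226/7, Q* = 65/7

Set the two price expressions equal: 203/6 - (1/6)Q = 23 + Q.
65/6 = (7/6)Q, so Q* = 65/7.
P* = 203/6 − (1/6)(65/7) = 226/7.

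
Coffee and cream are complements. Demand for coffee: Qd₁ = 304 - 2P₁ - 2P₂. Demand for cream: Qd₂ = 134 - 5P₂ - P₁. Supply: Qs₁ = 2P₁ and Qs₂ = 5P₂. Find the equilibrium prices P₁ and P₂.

P₁ = 1386/19, P₂ = 116/19

Market 1: 304 - 2P₁ - 2P₂ = 2P₁ → 4P₁ + 2P₂ = 304.
Market 2: 10P₂ + P₁ = 134.
Eliminating P₂: 10×(1) − 2×(2) gives 38P₁ = 2772, so P₁ = 1386/19.
Back-substitute into (2): P₂ = (134 − 1×1386/19) / 10 = 116/19.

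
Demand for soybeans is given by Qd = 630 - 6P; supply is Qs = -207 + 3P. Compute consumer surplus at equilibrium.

Consumer surplus = 432

Equilibrium: 630 - 6P = -207 + 3P gives P* = 93, Q* = 72.
Demand choke price (Qd = 0): P = 105.
CS = ½(105 − 93)(72) = 432.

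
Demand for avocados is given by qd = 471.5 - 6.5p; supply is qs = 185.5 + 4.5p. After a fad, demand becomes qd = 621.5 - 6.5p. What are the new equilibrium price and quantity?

p' = 436/11, q' = 8005/22

Original equilibrium: p* = 26, q* = 302.5.
New equilibrium: 621.5 - 6.5p = 185.5 + 4.5p, so 436 = 11p and p' = 436/11; q' = 621.5 − 6.5(436/11) = 8005/22.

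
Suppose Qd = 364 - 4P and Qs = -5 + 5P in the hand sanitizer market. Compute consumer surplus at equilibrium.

Equilibrium: 364 - 4P = -5 + 5P gives P* = 41, Q* = 200.
Demand choke price (Qd = 0): P = 91.
CS = ½(91 − 41)(200) = 5000.

Consumer surplus = 5000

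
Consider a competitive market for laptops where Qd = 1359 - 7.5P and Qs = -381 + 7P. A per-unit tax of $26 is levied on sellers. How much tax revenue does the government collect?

Tax revenue = 275106/29

Pre-tax equilibrium: P* = 120, Q* = 459.
Tax on sellers shifts supply to Qs = -381 + 7(P − 26) = -563 + 7P.
1359 - 7.5P = -563 + 7P gives buyer price Pb = 3844/29; sellers receive Ps = 3844/29 − 26 = 3090/29.
New quantity: Q = 1359 − 7.5(3844/29) = 10581/29.
Revenue = 26 × 10581/29 = 275106/29.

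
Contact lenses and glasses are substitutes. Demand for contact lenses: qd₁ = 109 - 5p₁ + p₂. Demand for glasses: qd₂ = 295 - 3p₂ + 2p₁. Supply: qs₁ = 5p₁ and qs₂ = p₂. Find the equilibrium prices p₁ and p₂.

Market 1: 109 - 5p₁ + p₂ = 5p₁ → 10p₁ - p₂ = 109.
Market 2: 4p₂ - 2p₁ = 295.
Eliminating p₂: 4×(1) + 1×(2) gives 38p₁ = 731, so p₁ = 731/38.
Back-substitute into (2): p₂ = (295 + 2×731/38) / 4 = 1584/19.

p₁ = 731/38, p₂ = 1584/19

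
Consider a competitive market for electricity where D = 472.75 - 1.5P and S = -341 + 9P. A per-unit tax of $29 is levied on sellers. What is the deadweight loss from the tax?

Deadweight loss = 7569/14

Pre-tax equilibrium: P* = 77.5, Q* = 356.5.
Tax on sellers shifts supply to S = -341 + 9(P − 29) = -602 + 9P.
472.75 - 1.5P = -602 + 9P gives buyer price Pb = 1433/14; sellers receive Ps = 1433/14 − 29 = 1027/14.
New quantity: Q = 472.75 − 1.5(1433/14) = 4469/14.
DWL = ½ × 29 × (356.5 − 4469/14) = 7569/14.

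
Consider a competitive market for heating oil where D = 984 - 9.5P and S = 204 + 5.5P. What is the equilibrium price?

P* = 52

Set D = S: 984 - 9.5P = 204 + 5.5P.
780 = 15P, so P* = 52.
Q* = 984 − 9.5(52) = 490.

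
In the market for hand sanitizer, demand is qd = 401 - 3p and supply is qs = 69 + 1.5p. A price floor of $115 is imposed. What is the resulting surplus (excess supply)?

Equilibrium price would be p* = 664/9, so the floor at 115 binds.
At p = 115: qd = 56, qs = 241.5.
Surplus = 241.5 − 56 = 185.5.

Surplus = 185.5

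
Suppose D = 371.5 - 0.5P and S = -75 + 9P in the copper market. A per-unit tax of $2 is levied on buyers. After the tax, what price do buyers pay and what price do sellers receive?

Buyers pay 929/19, sellers receive 891/19

Pre-tax equilibrium: P* = 47, Q* = 348.
Tax on buyers shifts demand to D = 371.5 − 0.5(P + 2) = 370.5 - 0.5P.
370.5 - 0.5P = -75 + 9P gives seller price Ps = 891/19; buyers pay Pb = 891/19 + 2 = 929/19.
New quantity: Q = 371.5 − 0.5(929/19) = 6594/19.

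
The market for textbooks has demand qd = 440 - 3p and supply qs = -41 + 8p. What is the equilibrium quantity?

Set qd = qs: 440 - 3p = -41 + 8p.
481 = 11p, so p* = 481/11.
q* = 440 − 3(481/11) = 3397/11.

q* = 3397/11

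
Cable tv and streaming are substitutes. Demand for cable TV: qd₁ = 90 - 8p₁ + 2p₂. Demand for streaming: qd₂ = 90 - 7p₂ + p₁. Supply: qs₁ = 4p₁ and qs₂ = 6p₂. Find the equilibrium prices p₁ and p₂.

Market 1: 90 - 8p₁ + 2p₂ = 4p₁ → 12p₁ - 2p₂ = 90.
Market 2: 13p₂ - p₁ = 90.
Eliminating p₂: 13×(1) + 2×(2) gives 154p₁ = 1350, so p₁ = 675/77.
Back-substitute into (2): p₂ = (90 + 1×675/77) / 13 = 585/77.

p₁ = 675/77, p₂ = 585/77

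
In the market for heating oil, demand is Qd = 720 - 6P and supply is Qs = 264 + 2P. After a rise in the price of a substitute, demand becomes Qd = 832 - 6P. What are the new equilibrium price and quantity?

Original equilibrium: P* = 57, Q* = 378.
New equilibrium: 832 - 6P = 264 + 2P, so 568 = 8P and P' = 71; Q' = 832 − 6(71) = 406.

P' = 71, Q' = 406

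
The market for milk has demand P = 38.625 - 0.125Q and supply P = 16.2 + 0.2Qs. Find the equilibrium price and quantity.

Set the two price expressions equal: 38.625 - 0.125Q = 16.2 + 0.2Q.
22.425 = 0.325Q, so Q* = 69.
P* = 38.625 − (0.125)(69) = 30.

P* = 30, Q* = 69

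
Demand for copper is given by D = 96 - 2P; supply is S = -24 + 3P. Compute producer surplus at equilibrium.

Producer surplus = 384

Equilibrium: 96 - 2P = -24 + 3P gives P* = 24, Q* = 48.
Supply starts at P = 8 (where S = 0).
PS = ½(24 − 8)(48) = 384.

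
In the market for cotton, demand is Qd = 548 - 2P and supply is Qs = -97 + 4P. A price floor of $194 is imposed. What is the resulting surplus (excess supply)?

Surplus = 519

Equilibrium price would be P* = 107.5, so the floor at 194 binds.
At P = 194: Qd = 160, Qs = 679.
Surplus = 679 − 160 = 519.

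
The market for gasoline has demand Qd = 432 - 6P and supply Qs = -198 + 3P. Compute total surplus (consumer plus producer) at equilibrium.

Equilibrium: 432 - 6P = -198 + 3P gives P* = 70, Q* = 12.
Demand choke price: P = 72; supply starts at P = 66.
CS = ½(72 − 70)(12) = 12; PS = ½(70 − 66)(12) = 24.

Total surplus = 36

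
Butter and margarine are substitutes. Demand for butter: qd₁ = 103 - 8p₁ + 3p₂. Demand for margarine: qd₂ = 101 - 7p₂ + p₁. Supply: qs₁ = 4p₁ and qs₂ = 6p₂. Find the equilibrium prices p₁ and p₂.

p₁ = 1642/153, p₂ = 1315/153

Market 1: 103 - 8p₁ + 3p₂ = 4p₁ → 12p₁ - 3p₂ = 103.
Market 2: 13p₂ - p₁ = 101.
Eliminating p₂: 13×(1) + 3×(2) gives 153p₁ = 1642, so p₁ = 1642/153.
Back-substitute into (2): p₂ = (101 + 1×1642/153) / 13 = 1315/153.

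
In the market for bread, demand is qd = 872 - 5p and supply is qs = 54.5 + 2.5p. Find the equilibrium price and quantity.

p* = 109, q* = 327

Set qd = qs: 872 - 5p = 54.5 + 2.5p.
817.5 = 7.5p, so p* = 109.
q* = 872 − 5(109) = 327.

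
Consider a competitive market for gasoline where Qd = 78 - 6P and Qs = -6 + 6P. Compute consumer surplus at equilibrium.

Equilibrium: 78 - 6P = -6 + 6P gives P* = 7, Q* = 36.
Demand choke price (Qd = 0): P = 13.
CS = ½(13 − 7)(36) = 108.

Consumer surplus = 108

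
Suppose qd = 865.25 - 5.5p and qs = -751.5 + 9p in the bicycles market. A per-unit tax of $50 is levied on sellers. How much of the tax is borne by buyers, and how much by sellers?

Pre-tax equilibrium: p* = 111.5, q* = 252.
Tax on sellers shifts supply to qs = -751.5 + 9(p − 50) = -1201.5 + 9p.
865.25 - 5.5p = -1201.5 + 9p gives buyer price pb = 8267/58; sellers receive ps = 8267/58 − 50 = 5367/58.
New quantity: q = 865.25 − 5.5(8267/58) = 2358/29.
Buyer burden = 8267/58 − 111.5 = 900/29; seller burden = 111.5 − 5367/58 = 550/29.

Buyers bear 900/29, sellers bear 550/29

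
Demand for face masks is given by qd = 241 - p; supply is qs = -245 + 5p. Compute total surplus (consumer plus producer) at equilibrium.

Total surplus = 15360

Equilibrium: 241 - p = -245 + 5p gives p* = 81, q* = 160.
Demand choke price: p = 241; supply starts at p = 49.
CS = ½(241 − 81)(160) = 12800; PS = ½(81 − 49)(160) = 2560.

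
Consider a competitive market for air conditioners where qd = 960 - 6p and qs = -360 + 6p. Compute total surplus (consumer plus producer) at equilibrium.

Total surplus = 15000

Equilibrium: 960 - 6p = -360 + 6p gives p* = 110, q* = 300.
Demand choke price: p = 160; supply starts at p = 60.
CS = ½(160 − 110)(300) = 7500; PS = ½(110 − 60)(300) = 7500.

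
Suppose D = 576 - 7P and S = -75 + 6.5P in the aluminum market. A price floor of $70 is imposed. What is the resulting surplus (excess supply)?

Surplus = 294

Equilibrium price would be P* = 434/9, so the floor at 70 binds.
At P = 70: D = 86, S = 380.
Surplus = 380 − 86 = 294.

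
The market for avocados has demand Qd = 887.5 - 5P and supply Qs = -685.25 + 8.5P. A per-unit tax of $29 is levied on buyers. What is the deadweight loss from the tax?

Deadweight loss = 71485/54

Pre-tax equilibrium: P* = 116.5, Q* = 305.
Tax on buyers shifts demand to Qd = 887.5 − 5(P + 29) = 742.5 - 5P.
742.5 - 5P = -685.25 + 8.5P gives seller price Ps = 5711/54; buyers pay Pb = 5711/54 + 29 = 7277/54.
New quantity: Q = 887.5 − 5(7277/54) = 5770/27.
DWL = ½ × 29 × (305 − 5770/27) = 71485/54.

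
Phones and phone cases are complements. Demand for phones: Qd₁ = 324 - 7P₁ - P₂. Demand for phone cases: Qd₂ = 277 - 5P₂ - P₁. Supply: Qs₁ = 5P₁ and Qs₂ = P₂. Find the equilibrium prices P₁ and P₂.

Market 1: 324 - 7P₁ - P₂ = 5P₁ → 12P₁ + P₂ = 324.
Market 2: 6P₂ + P₁ = 277.
Eliminating P₂: 6×(1) − 1×(2) gives 71P₁ = 1667, so P₁ = 1667/71.
Back-substitute into (2): P₂ = (277 − 1×1667/71) / 6 = 3000/71.

P₁ = 1667/71, P₂ = 3000/71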